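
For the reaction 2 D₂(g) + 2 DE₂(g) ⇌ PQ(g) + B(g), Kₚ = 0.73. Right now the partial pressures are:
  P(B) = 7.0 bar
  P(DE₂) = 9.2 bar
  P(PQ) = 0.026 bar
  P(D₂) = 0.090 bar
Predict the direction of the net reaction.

Qₚ = P(PQ)·P(B) / (P(D₂)²·P(DE₂)²) = (0.026)·(7.0) / ((0.090)²·(9.2)²) = 0.27
Qₚ = 0.27 < Kₚ = 0.73, so the forward reaction proceeds.

toward products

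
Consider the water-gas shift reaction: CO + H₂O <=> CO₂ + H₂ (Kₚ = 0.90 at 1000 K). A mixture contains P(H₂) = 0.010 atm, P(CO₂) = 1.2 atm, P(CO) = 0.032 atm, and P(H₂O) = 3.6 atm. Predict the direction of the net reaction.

Qₚ = P(CO₂)·P(H₂) / (P(CO)·P(H₂O)) = (1.2)·(0.010) / ((0.032)·(3.6)) = 0.10
Qₚ = 0.10 < Kₚ = 0.90, so the forward reaction proceeds.

in the forward direction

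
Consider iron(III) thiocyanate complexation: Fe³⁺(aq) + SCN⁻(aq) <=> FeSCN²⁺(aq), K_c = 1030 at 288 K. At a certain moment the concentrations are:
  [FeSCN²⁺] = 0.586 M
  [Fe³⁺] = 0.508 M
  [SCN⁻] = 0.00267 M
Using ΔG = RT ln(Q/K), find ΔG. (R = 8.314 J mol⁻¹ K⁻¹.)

Q_c = [FeSCN²⁺] / ([Fe³⁺]·[SCN⁻]) = (0.586) / ((0.508)·(0.00267)) = 432
ΔG = RT ln(Q_c/K_c) = (8.314 J mol⁻¹ K⁻¹)(288 K) × ln(432/1030)
   = (2.394 kJ/mol)(-0.8689) = -2.08 kJ/mol
ΔG < 0, so the forward reaction is spontaneous (proceeds forward).

ΔG = -2.08 kJ/mol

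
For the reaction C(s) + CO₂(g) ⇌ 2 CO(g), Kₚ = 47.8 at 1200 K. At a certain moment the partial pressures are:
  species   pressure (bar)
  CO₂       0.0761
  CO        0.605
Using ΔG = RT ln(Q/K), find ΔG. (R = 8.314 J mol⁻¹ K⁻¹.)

(C is a pure solid — omitted from Qₚ.)
Qₚ = P(CO)² / P(CO₂) = (0.605)² / (0.0761) = 4.81
ΔG = RT ln(Qₚ/Kₚ) = (8.314 J mol⁻¹ K⁻¹)(1200 K) × ln(4.81/47.8)
   = (9.977 kJ/mol)(-2.296) = -22.9 kJ/mol
ΔG < 0, so the forward reaction is spontaneous (proceeds forward).

ΔG = -22.9 kJ/mol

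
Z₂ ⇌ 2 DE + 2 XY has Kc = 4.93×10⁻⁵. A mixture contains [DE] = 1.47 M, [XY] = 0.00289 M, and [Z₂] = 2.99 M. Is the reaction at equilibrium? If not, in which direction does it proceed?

Qc = [DE]²·[XY]² / [Z₂] = (1.47)²·(0.00289)² / (2.99) = 6.04×10⁻⁶
Qc = 6.04×10⁻⁶ < Kc = 4.93×10⁻⁵, so the forward reaction proceeds.

to the right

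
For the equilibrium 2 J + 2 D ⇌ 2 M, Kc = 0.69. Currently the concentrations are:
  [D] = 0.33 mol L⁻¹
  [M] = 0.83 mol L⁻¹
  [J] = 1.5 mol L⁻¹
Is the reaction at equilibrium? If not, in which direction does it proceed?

Qc = [M]² / ([J]²·[D]²) = (0.83)² / ((1.5)²·(0.33)²) = 2.8
Qc = 2.8 > Kc = 0.69, so the reverse reaction proceeds.

in the reverse direction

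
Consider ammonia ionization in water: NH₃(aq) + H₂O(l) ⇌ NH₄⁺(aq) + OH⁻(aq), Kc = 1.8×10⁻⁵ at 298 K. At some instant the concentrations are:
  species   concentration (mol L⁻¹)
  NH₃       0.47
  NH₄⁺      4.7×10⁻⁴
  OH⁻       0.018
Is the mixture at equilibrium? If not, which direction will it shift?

(H₂O is a pure liquid — omitted from Qc.)
Qc = [NH₄⁺]·[OH⁻] / [NH₃] = (4.7×10⁻⁴)·(0.018) / (0.47) = 1.8×10⁻⁵
Qc = 1.8×10⁻⁵ = Kc; the system is at equilibrium.

yes, at equilibrium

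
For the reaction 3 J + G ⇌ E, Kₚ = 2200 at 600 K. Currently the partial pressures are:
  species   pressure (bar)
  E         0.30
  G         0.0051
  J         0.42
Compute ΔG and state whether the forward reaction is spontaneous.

ΔG = -5.08 kJ/mol; the forward reaction is spontaneous

Qₚ = P(E) / (P(J)³·P(G)) = (0.30) / ((0.42)³·(0.0051)) = 794
ΔG = RT ln(Qₚ/Kₚ) = (8.314 J mol⁻¹ K⁻¹)(600 K) × ln(794/2200)
   = (4.988 kJ/mol)(-1.019) = -5.08 kJ/mol
ΔG < 0, so the forward reaction is spontaneous (proceeds forward).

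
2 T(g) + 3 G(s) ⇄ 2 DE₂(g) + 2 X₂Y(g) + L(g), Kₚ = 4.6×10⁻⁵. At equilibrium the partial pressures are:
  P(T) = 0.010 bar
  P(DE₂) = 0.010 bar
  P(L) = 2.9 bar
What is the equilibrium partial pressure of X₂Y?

(G is a pure solid — omitted from Kₚ.)
At equilibrium, Kₚ = P(DE₂)²·P(X₂Y)²·P(L) / P(T)² = 4.6×10⁻⁵.
(0.010)²·(P(X₂Y))²·(2.9) / (0.010)² = 4.6×10⁻⁵
P(X₂Y)² = 1.59×10⁻⁵ ⇒ P(X₂Y) = 0.0040 bar

P(X₂Y) = 0.0040 bar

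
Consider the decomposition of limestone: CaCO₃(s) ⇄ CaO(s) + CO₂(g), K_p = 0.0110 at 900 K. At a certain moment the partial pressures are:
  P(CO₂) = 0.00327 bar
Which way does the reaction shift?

to the right

(CaCO₃, CaO are pure solids — omitted from Q_p.)
Q_p = P(CO₂) = 0.00327
Q_p = 0.00327 < K_p = 0.0110, so the forward reaction proceeds.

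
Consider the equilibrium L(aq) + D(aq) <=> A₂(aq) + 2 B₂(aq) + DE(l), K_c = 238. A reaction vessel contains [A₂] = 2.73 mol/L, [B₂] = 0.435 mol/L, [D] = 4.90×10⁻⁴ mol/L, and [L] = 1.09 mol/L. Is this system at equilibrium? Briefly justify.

(DE is a pure liquid — omitted from Q_c.)
Q_c = [A₂]·[B₂]² / ([L]·[D]) = (2.73)·(0.435)² / ((1.09)·(4.90×10⁻⁴)) = 967
Q_c = 967 > K_c = 238: net reverse reaction.

no; Q > K, reaction proceeds in reverse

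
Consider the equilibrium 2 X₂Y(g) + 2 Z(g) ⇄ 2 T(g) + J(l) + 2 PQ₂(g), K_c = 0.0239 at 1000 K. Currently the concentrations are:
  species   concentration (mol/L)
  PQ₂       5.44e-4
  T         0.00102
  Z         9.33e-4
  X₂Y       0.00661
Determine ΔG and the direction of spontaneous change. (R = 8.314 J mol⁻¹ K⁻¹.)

(J is a pure liquid — omitted from Q_c.)
Q_c = [T]²·[PQ₂]² / ([X₂Y]²·[Z]²) = (0.00102)²·(5.44e-4)² / ((0.00661)²·(9.33e-4)²) = 0.00810
ΔG = RT ln(Q_c/K_c) = (8.314 J mol⁻¹ K⁻¹)(1000 K) × ln(0.00810/0.0239)
   = (8.314 kJ/mol)(-1.082) = -9.00 kJ/mol
ΔG < 0, so the forward reaction is spontaneous (proceeds forward).

ΔG = -9.00 kJ/mol; the forward reaction is spontaneous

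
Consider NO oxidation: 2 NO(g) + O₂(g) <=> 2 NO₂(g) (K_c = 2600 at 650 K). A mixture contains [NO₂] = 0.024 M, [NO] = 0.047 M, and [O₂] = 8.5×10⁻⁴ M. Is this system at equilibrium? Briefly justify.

no; Q < K, reaction proceeds forward

Q_c = [NO₂]² / ([NO]²·[O₂]) = (0.024)² / ((0.047)²·(8.5×10⁻⁴)) = 310
Q_c = 310 < K_c = 2600: net forward reaction.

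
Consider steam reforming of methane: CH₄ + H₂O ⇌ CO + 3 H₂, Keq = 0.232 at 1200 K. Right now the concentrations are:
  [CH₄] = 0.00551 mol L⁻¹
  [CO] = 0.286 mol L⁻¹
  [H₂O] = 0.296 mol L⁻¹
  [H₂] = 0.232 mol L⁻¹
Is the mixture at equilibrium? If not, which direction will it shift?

Q = [CO]·[H₂]³ / ([CH₄]·[H₂O]) = (0.286)·(0.232)³ / ((0.00551)·(0.296)) = 2.19
Q = 2.19 > Keq = 0.232: net reverse reaction.

no; Q > K, reaction proceeds in reverse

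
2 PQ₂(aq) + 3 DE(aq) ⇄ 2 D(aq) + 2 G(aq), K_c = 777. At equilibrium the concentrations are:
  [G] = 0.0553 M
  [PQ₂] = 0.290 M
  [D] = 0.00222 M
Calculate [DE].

At equilibrium, K_c = [D]²·[G]² / ([PQ₂]²·[DE]³) = 777.
(0.00222)²·(0.0553)² / ((0.290)²·([DE])³) = 777
[DE]³ = 2.31×10⁻¹⁰ ⇒ [DE] = 6.13×10⁻⁴ M

[DE] = 6.13×10⁻⁴ M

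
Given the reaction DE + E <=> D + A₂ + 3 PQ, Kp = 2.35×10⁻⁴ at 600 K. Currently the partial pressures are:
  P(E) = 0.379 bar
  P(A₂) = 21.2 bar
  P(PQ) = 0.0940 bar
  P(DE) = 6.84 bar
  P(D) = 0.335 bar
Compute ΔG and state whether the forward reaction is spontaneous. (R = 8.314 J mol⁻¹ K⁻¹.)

Qp = P(D)·P(A₂)·P(PQ)³ / (P(DE)·P(E)) = (0.335)·(21.2)·(0.0940)³ / ((6.84)·(0.379)) = 0.00228
ΔG = RT ln(Qp/Kp) = (8.314 J mol⁻¹ K⁻¹)(600 K) × ln(0.00228/2.35×10⁻⁴)
   = (4.988 kJ/mol)(2.272) = 11.3 kJ/mol
ΔG > 0, so the forward reaction is non-spontaneous (proceeds in reverse).

ΔG = 11.3 kJ/mol; the forward reaction is non-spontaneous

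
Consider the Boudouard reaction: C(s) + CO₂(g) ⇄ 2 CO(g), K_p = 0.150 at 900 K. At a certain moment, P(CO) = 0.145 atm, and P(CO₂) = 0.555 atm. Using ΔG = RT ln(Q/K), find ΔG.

(C is a pure solid — omitted from Q_p.)
Q_p = P(CO)² / P(CO₂) = (0.145)² / (0.555) = 0.0379
ΔG = RT ln(Q_p/K_p) = (8.314 J mol⁻¹ K⁻¹)(900 K) × ln(0.0379/0.150)
   = (7.483 kJ/mol)(-1.376) = -10.3 kJ/mol
ΔG < 0, so the forward reaction is spontaneous (proceeds forward).

ΔG = -10.3 kJ/mol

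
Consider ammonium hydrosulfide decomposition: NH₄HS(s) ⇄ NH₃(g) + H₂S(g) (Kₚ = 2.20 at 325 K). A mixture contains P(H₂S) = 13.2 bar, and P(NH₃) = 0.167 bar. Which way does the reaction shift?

(NH₄HS is a pure solid — omitted from Qₚ.)
Qₚ = P(NH₃)·P(H₂S) = (0.167)·(13.2) = 2.20
Qₚ = 2.20 = Kₚ, so the system is already at equilibrium.

no net change (already at equilibrium)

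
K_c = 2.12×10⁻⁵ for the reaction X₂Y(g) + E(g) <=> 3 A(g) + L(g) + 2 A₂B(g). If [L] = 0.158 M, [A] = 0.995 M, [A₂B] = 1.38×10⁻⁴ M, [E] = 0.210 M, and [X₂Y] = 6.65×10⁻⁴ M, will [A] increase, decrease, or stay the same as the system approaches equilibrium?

stay the same

Q_c = [A]³·[L]·[A₂B]² / ([X₂Y]·[E]) = (0.995)³·(0.158)·(1.38×10⁻⁴)² / ((6.65×10⁻⁴)·(0.210)) = 2.12×10⁻⁵
Q_c = 2.12×10⁻⁵ = K_c; the system is at equilibrium.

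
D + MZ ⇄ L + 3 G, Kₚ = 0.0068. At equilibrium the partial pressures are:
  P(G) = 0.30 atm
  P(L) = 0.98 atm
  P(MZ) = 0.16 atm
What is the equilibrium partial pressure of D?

At equilibrium, Kₚ = P(L)·P(G)³ / (P(D)·P(MZ)) = 0.0068.
(0.98)·(0.30)³ / ((P(D))·(0.16)) = 0.0068
P(D) = 24.3 = 24 atm

P(D) = 24 atm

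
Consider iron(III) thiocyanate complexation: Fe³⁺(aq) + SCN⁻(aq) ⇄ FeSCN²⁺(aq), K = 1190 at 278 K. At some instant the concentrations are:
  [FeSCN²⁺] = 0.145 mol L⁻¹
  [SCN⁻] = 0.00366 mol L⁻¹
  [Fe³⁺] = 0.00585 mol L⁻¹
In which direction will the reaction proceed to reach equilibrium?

Q = [FeSCN²⁺] / ([Fe³⁺]·[SCN⁻]) = (0.145) / ((0.00585)·(0.00366)) = 6770
Q = 6770 > K = 1190, so the reverse reaction proceeds.

in the reverse direction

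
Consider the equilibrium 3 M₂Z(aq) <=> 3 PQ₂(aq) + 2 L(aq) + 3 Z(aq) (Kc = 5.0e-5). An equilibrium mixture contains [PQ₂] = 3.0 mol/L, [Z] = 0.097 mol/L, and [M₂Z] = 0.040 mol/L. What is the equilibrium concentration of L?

[L] = 3.6e-4 mol/L

At equilibrium, Kc = [PQ₂]³·[L]²·[Z]³ / [M₂Z]³ = 5.0e-5.
(3.0)³·([L])²·(0.097)³ / (0.040)³ = 5.0e-5
[L]² = 1.30e-7 ⇒ [L] = 3.6e-4 mol/L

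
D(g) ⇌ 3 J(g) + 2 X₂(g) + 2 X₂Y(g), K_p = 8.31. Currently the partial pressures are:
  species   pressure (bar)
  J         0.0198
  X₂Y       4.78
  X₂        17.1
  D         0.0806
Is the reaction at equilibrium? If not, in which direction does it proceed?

Q_p = P(J)³·P(X₂)²·P(X₂Y)² / P(D) = (0.0198)³·(17.1)²·(4.78)² / (0.0806) = 0.643
Q_p = 0.643 < K_p = 8.31, so the forward reaction proceeds.

in the forward direction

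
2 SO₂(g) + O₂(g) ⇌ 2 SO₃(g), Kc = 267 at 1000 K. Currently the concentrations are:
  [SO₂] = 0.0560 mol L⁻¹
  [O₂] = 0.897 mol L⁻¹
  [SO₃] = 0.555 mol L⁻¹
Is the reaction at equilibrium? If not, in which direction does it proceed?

Qc = [SO₃]² / ([SO₂]²·[O₂]) = (0.555)² / ((0.0560)²·(0.897)) = 110
Qc = 110 < Kc = 267, so the forward reaction proceeds.

to the right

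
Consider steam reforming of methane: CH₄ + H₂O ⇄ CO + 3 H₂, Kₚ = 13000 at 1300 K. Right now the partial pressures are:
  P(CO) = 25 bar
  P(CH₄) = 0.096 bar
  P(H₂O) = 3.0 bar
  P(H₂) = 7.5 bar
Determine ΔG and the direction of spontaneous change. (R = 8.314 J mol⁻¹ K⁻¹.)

ΔG = 11.2 kJ/mol; the forward reaction is non-spontaneous

Qₚ = P(CO)·P(H₂)³ / (P(CH₄)·P(H₂O)) = (25)·(7.5)³ / ((0.096)·(3.0)) = 36600
ΔG = RT ln(Qₚ/Kₚ) = (8.314 J mol⁻¹ K⁻¹)(1300 K) × ln(36600/13000)
   = (10.81 kJ/mol)(1.035) = 11.2 kJ/mol
ΔG > 0, so the forward reaction is non-spontaneous (proceeds in reverse).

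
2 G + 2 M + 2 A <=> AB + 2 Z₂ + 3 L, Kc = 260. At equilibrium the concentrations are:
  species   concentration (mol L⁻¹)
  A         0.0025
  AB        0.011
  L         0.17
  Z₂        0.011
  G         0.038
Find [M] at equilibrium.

[M] = 0.053 mol L⁻¹

At equilibrium, Kc = [AB]·[Z₂]²·[L]³ / ([G]²·[M]²·[A]²) = 260.
(0.011)·(0.011)²·(0.17)³ / ((0.038)²·([M])²·(0.0025)²) = 260
[M]² = 0.00279 ⇒ [M] = 0.053 mol L⁻¹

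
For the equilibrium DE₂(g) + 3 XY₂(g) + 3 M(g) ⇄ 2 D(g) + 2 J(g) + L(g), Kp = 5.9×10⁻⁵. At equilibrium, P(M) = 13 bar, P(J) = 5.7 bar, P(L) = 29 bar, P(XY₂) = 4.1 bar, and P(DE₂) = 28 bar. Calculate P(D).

At equilibrium, Kp = P(D)²·P(J)²·P(L) / (P(DE₂)·P(XY₂)³·P(M)³) = 5.9×10⁻⁵.
(P(D))²·(5.7)²·(29) / ((28)·(4.1)³·(13)³) = 5.9×10⁻⁵
P(D)² = 0.265 ⇒ P(D) = 0.52 bar

P(D) = 0.52 bar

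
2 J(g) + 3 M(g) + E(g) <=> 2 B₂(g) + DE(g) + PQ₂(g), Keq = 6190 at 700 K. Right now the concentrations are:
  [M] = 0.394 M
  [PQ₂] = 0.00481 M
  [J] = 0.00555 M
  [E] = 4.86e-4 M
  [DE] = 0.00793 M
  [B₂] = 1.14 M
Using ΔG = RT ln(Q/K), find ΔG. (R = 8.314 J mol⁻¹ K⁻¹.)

ΔG = 12.6 kJ/mol

Q = [B₂]²·[DE]·[PQ₂] / ([J]²·[M]³·[E]) = (1.14)²·(0.00793)·(0.00481) / ((0.00555)²·(0.394)³·(4.86e-4)) = 54100
ΔG = RT ln(Q/Keq) = (8.314 J mol⁻¹ K⁻¹)(700 K) × ln(54100/6190)
   = (5.820 kJ/mol)(2.168) = 12.6 kJ/mol
ΔG > 0, so the forward reaction is non-spontaneous (proceeds in reverse).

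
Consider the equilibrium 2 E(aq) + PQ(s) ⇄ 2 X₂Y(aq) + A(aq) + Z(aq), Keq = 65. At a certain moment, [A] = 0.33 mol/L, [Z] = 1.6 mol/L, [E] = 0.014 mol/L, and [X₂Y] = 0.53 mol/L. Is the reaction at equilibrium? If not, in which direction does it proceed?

(PQ is a pure solid — omitted from Q.)
Q = [X₂Y]²·[A]·[Z] / [E]² = (0.53)²·(0.33)·(1.6) / (0.014)² = 760
Q = 760 > Keq = 65, so the reverse reaction proceeds.

in the reverse direction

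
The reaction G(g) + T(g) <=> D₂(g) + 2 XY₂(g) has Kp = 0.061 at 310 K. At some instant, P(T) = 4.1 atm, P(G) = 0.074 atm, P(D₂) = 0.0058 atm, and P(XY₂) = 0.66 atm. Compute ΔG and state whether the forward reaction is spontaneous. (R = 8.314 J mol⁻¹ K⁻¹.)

ΔG = -5.13 kJ/mol; the forward reaction is spontaneous

Qp = P(D₂)·P(XY₂)² / (P(G)·P(T)) = (0.0058)·(0.66)² / ((0.074)·(4.1)) = 0.00833
ΔG = RT ln(Qp/Kp) = (8.314 J mol⁻¹ K⁻¹)(310 K) × ln(0.00833/0.061)
   = (2.577 kJ/mol)(-1.991) = -5.13 kJ/mol
ΔG < 0, so the forward reaction is spontaneous (proceeds forward).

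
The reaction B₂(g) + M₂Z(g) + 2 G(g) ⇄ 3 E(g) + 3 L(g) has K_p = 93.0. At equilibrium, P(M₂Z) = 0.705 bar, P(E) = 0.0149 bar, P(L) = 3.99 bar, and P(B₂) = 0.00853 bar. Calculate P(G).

P(G) = 0.0194 bar

At equilibrium, K_p = P(E)³·P(L)³ / (P(B₂)·P(M₂Z)·P(G)²) = 93.0.
(0.0149)³·(3.99)³ / ((0.00853)·(0.705)·(P(G))²) = 93.0
P(G)² = 3.76e-4 ⇒ P(G) = 0.0194 bar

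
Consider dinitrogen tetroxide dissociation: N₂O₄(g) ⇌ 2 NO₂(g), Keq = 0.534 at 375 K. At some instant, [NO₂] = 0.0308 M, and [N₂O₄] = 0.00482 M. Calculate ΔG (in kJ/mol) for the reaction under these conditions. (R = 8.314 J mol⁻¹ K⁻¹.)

Q = [NO₂]² / [N₂O₄] = (0.0308)² / (0.00482) = 0.197
ΔG = RT ln(Q/Keq) = (8.314 J mol⁻¹ K⁻¹)(375 K) × ln(0.197/0.534)
   = (3.118 kJ/mol)(-0.9972) = -3.11 kJ/mol
ΔG < 0, so the forward reaction is spontaneous (proceeds forward).

ΔG = -3.11 kJ/mol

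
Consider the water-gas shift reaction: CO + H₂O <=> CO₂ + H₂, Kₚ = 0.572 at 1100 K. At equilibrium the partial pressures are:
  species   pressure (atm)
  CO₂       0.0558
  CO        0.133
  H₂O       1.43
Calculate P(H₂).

P(H₂) = 1.95 atm

At equilibrium, Kₚ = P(CO₂)·P(H₂) / (P(CO)·P(H₂O)) = 0.572.
(0.0558)·(P(H₂)) / ((0.133)·(1.43)) = 0.572
P(H₂) = 1.95 atm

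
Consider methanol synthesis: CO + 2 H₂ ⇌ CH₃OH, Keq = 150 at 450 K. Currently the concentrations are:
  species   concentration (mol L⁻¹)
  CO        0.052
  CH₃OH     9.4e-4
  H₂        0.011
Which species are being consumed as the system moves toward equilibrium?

none (at equilibrium)

Q = [CH₃OH] / ([CO]·[H₂]²) = (9.4e-4) / ((0.052)·(0.011)²) = 150
Q = 150 = Keq; the system is at equilibrium.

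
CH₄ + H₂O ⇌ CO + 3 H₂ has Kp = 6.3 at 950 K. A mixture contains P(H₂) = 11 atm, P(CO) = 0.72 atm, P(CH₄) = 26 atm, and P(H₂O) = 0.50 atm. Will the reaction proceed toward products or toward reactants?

Qp = P(CO)·P(H₂)³ / (P(CH₄)·P(H₂O)) = (0.72)·(11)³ / ((26)·(0.50)) = 74
Qp = 74 > Kp = 6.3, so the reverse reaction proceeds.

toward reactants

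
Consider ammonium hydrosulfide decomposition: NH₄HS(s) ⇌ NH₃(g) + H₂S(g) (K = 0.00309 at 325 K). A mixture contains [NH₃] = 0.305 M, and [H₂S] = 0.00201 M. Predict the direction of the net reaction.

(NH₄HS is a pure solid — omitted from Q.)
Q = [NH₃]·[H₂S] = (0.305)·(0.00201) = 6.13e-4
Q = 6.13e-4 < K = 0.00309, so the forward reaction proceeds.

forward (toward products)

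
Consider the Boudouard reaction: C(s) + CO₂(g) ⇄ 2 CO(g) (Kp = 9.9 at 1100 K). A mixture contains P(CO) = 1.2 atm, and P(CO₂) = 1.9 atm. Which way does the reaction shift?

(C is a pure solid — omitted from Qp.)
Qp = P(CO)² / P(CO₂) = (1.2)² / (1.9) = 0.76
Qp = 0.76 < Kp = 9.9, so the forward reaction proceeds.

toward products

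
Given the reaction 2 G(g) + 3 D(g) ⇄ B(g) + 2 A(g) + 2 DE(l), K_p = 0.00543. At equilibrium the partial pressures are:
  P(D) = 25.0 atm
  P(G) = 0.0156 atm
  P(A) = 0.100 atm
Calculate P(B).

P(B) = 2.06 atm

(DE is a pure liquid — omitted from K_p.)
At equilibrium, K_p = P(B)·P(A)² / (P(G)²·P(D)³) = 0.00543.
(P(B))·(0.100)² / ((0.0156)²·(25.0)³) = 0.00543
P(B) = 2.06 atm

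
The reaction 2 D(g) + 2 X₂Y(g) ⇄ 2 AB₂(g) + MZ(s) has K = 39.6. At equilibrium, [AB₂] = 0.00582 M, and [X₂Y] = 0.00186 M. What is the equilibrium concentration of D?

[D] = 0.497 M

(MZ is a pure solid — omitted from K.)
At equilibrium, K = [AB₂]² / ([D]²·[X₂Y]²) = 39.6.
(0.00582)² / (([D])²·(0.00186)²) = 39.6
[D]² = 0.247 ⇒ [D] = 0.497 M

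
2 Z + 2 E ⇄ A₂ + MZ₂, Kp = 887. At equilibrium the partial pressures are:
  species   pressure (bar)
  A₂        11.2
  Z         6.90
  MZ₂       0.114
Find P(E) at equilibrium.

P(E) = 0.00550 bar

At equilibrium, Kp = P(A₂)·P(MZ₂) / (P(Z)²·P(E)²) = 887.
(11.2)·(0.114) / ((6.90)²·(P(E))²) = 887
P(E)² = 3.02×10⁻⁵ ⇒ P(E) = 0.00550 bar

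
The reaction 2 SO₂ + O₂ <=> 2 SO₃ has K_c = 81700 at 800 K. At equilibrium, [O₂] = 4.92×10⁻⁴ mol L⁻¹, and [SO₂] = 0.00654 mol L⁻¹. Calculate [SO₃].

At equilibrium, K_c = [SO₃]² / ([SO₂]²·[O₂]) = 81700.
([SO₃])² / ((0.00654)²·(4.92×10⁻⁴)) = 81700
[SO₃]² = 0.00172 ⇒ [SO₃] = 0.0415 mol L⁻¹

[SO₃] = 0.0415 mol L⁻¹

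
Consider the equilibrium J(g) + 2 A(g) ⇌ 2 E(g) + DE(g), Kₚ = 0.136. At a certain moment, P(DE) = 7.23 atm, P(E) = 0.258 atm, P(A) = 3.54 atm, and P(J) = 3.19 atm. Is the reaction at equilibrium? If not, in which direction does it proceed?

toward products

Qₚ = P(E)²·P(DE) / (P(J)·P(A)²) = (0.258)²·(7.23) / ((3.19)·(3.54)²) = 0.0120
Qₚ = 0.0120 < Kₚ = 0.136, so the forward reaction proceeds.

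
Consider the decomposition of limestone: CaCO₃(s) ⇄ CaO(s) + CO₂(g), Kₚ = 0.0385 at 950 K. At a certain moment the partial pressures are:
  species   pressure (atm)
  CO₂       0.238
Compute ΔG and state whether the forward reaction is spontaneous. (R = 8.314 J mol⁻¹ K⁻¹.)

(CaCO₃, CaO are pure solids — omitted from Qₚ.)
Qₚ = P(CO₂) = 0.238
ΔG = RT ln(Qₚ/Kₚ) = (8.314 J mol⁻¹ K⁻¹)(950 K) × ln(0.238/0.0385)
   = (7.898 kJ/mol)(1.822) = 14.4 kJ/mol
ΔG > 0, so the forward reaction is non-spontaneous (proceeds in reverse).

ΔG = 14.4 kJ/mol; the forward reaction is non-spontaneous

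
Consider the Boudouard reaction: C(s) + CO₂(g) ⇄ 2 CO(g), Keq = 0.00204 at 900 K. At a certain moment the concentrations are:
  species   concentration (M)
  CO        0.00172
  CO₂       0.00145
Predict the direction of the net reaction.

(C is a pure solid — omitted from Q.)
Q = [CO]² / [CO₂] = (0.00172)² / (0.00145) = 0.00204
Q = 0.00204 = Keq, so the system is already at equilibrium.

at equilibrium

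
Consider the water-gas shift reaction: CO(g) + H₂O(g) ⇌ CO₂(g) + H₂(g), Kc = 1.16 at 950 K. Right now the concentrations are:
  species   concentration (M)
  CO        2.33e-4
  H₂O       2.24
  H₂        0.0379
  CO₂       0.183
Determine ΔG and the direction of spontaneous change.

ΔG = 19.3 kJ/mol; the forward reaction is non-spontaneous

Qc = [CO₂]·[H₂] / ([CO]·[H₂O]) = (0.183)·(0.0379) / ((2.33e-4)·(2.24)) = 13.3
ΔG = RT ln(Qc/Kc) = (8.314 J mol⁻¹ K⁻¹)(950 K) × ln(13.3/1.16)
   = (7.898 kJ/mol)(2.439) = 19.3 kJ/mol
ΔG > 0, so the forward reaction is non-spontaneous (proceeds in reverse).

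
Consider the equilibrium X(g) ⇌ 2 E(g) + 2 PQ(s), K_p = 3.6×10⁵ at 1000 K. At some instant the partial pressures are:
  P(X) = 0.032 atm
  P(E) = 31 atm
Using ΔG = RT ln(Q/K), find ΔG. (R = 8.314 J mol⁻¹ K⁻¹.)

(PQ is a pure solid — omitted from Q_p.)
Q_p = P(E)² / P(X) = (31)² / (0.032) = 30000
ΔG = RT ln(Q_p/K_p) = (8.314 J mol⁻¹ K⁻¹)(1000 K) × ln(30000/3.6×10⁵)
   = (8.314 kJ/mol)(-2.485) = -20.7 kJ/mol
ΔG < 0, so the forward reaction is spontaneous (proceeds forward).

ΔG = -20.7 kJ/mol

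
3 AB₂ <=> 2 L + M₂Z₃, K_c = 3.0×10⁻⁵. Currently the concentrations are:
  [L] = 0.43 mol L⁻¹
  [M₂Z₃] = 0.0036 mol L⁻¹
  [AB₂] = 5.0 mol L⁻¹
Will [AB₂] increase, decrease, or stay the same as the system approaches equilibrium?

Q_c = [L]²·[M₂Z₃] / [AB₂]³ = (0.43)²·(0.0036) / (5.0)³ = 5.3×10⁻⁶
Q_c = 5.3×10⁻⁶ < K_c = 3.0×10⁻⁵: net forward reaction.
AB₂ is a reactant, so it decreases.

decrease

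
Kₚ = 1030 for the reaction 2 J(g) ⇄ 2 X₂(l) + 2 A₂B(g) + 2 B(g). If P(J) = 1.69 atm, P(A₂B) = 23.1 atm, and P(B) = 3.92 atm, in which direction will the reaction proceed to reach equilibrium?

toward reactants

(X₂ is a pure liquid — omitted from Qₚ.)
Qₚ = P(A₂B)²·P(B)² / P(J)² = (23.1)²·(3.92)² / (1.69)² = 2870
Qₚ = 2870 > Kₚ = 1030, so the reverse reaction proceeds.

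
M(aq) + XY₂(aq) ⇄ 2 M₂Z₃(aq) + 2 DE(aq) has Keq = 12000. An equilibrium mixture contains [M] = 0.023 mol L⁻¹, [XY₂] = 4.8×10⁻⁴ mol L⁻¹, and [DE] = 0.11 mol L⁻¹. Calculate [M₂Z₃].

[M₂Z₃] = 3.3 mol L⁻¹

At equilibrium, Keq = [M₂Z₃]²·[DE]² / ([M]·[XY₂]) = 12000.
([M₂Z₃])²·(0.11)² / ((0.023)·(4.8×10⁻⁴)) = 12000
[M₂Z₃]² = 10.9 ⇒ [M₂Z₃] = 3.3 mol L⁻¹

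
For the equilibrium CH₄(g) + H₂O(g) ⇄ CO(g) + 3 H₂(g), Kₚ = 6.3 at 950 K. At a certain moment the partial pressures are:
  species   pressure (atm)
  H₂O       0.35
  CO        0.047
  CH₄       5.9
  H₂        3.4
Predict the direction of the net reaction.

Qₚ = P(CO)·P(H₂)³ / (P(CH₄)·P(H₂O)) = (0.047)·(3.4)³ / ((5.9)·(0.35)) = 0.89
Qₚ = 0.89 < Kₚ = 6.3, so the forward reaction proceeds.

in the forward direction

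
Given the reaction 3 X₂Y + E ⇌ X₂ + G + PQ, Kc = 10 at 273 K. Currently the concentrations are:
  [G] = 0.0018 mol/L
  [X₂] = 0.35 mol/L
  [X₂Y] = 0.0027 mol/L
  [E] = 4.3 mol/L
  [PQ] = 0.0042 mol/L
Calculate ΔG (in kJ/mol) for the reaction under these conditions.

Qc = [X₂]·[G]·[PQ] / ([X₂Y]³·[E]) = (0.35)·(0.0018)·(0.0042) / ((0.0027)³·(4.3)) = 31.3
ΔG = RT ln(Qc/Kc) = (8.314 J mol⁻¹ K⁻¹)(273 K) × ln(31.3/10)
   = (2.270 kJ/mol)(1.141) = 2.59 kJ/mol
ΔG > 0, so the forward reaction is non-spontaneous (proceeds in reverse).

ΔG = 2.59 kJ/mol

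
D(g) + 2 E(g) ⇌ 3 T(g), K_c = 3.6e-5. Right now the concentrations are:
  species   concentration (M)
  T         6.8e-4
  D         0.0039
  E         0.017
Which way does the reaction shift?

reverse (toward reactants)

Q_c = [T]³ / ([D]·[E]²) = (6.8e-4)³ / ((0.0039)·(0.017)²) = 2.8e-4
Q_c = 2.8e-4 > K_c = 3.6e-5, so the reverse reaction proceeds.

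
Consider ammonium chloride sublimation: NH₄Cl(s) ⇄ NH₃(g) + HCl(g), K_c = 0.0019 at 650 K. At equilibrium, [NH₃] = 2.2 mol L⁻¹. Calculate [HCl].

(NH₄Cl is a pure solid — omitted from K_c.)
At equilibrium, K_c = [NH₃]·[HCl] = 0.0019.
(2.2)·([HCl]) = 0.0019
[HCl] = 8.64×10⁻⁴ = 8.6×10⁻⁴ mol L⁻¹

[HCl] = 8.6×10⁻⁴ mol L⁻¹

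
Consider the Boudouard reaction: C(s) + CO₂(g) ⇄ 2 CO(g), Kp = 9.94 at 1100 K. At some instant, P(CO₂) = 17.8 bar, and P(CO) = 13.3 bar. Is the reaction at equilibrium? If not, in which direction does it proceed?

no net change (already at equilibrium)

(C is a pure solid — omitted from Qp.)
Qp = P(CO)² / P(CO₂) = (13.3)² / (17.8) = 9.94
Qp = 9.94 = Kp, so the system is already at equilibrium.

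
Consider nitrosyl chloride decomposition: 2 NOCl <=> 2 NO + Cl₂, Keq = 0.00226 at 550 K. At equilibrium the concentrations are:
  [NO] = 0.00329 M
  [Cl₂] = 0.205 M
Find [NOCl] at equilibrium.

[NOCl] = 0.0313 M

At equilibrium, Keq = [NO]²·[Cl₂] / [NOCl]² = 0.00226.
(0.00329)²·(0.205) / ([NOCl])² = 0.00226
[NOCl]² = 9.82e-4 ⇒ [NOCl] = 0.0313 M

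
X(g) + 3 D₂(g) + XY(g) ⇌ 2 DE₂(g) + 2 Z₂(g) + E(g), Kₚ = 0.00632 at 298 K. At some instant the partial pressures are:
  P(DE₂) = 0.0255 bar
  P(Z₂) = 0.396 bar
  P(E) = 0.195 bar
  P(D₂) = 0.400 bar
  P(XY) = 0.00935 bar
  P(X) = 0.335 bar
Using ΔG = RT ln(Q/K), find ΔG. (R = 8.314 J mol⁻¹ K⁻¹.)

ΔG = 6.82 kJ/mol

Qₚ = P(DE₂)²·P(Z₂)²·P(E) / (P(X)·P(D₂)³·P(XY)) = (0.0255)²·(0.396)²·(0.195) / ((0.335)·(0.400)³·(0.00935)) = 0.0992
ΔG = RT ln(Qₚ/Kₚ) = (8.314 J mol⁻¹ K⁻¹)(298 K) × ln(0.0992/0.00632)
   = (2.478 kJ/mol)(2.753) = 6.82 kJ/mol
ΔG > 0, so the forward reaction is non-spontaneous (proceeds in reverse).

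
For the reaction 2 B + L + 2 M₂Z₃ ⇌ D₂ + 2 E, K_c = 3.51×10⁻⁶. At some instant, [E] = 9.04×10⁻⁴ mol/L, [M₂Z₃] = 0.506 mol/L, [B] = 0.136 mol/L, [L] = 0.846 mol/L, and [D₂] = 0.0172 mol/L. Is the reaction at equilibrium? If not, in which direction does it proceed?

Q_c = [D₂]·[E]² / ([B]²·[L]·[M₂Z₃]²) = (0.0172)·(9.04×10⁻⁴)² / ((0.136)²·(0.846)·(0.506)²) = 3.51×10⁻⁶
Q_c = 3.51×10⁻⁶ = K_c, so the system is already at equilibrium.

no net change (already at equilibrium)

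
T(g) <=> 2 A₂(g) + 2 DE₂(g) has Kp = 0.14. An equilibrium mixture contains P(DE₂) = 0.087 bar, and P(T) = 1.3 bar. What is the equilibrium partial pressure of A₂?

At equilibrium, Kp = P(A₂)²·P(DE₂)² / P(T) = 0.14.
(P(A₂))²·(0.087)² / (1.3) = 0.14
P(A₂)² = 24.0 ⇒ P(A₂) = 4.9 bar

P(A₂) = 4.9 bar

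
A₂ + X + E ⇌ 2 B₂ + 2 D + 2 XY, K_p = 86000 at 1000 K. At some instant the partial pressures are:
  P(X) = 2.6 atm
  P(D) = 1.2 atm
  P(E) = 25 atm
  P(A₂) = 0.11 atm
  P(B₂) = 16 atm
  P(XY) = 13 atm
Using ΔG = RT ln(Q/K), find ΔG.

ΔG = -19.0 kJ/mol

Q_p = P(B₂)²·P(D)²·P(XY)² / (P(A₂)·P(X)·P(E)) = (16)²·(1.2)²·(13)² / ((0.11)·(2.6)·(25)) = 8710
ΔG = RT ln(Q_p/K_p) = (8.314 J mol⁻¹ K⁻¹)(1000 K) × ln(8710/86000)
   = (8.314 kJ/mol)(-2.290) = -19.0 kJ/mol
ΔG < 0, so the forward reaction is spontaneous (proceeds forward).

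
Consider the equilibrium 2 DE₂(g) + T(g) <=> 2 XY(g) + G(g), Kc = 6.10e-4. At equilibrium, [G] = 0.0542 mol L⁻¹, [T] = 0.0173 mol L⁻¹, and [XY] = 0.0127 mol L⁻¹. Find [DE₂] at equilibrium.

[DE₂] = 0.910 mol L⁻¹

At equilibrium, Kc = [XY]²·[G] / ([DE₂]²·[T]) = 6.10e-4.
(0.0127)²·(0.0542) / (([DE₂])²·(0.0173)) = 6.10e-4
[DE₂]² = 0.828 ⇒ [DE₂] = 0.910 mol L⁻¹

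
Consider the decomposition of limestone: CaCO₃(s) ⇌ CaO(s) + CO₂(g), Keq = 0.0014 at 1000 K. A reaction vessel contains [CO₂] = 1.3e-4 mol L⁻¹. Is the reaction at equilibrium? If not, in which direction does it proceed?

(CaCO₃, CaO are pure solids — omitted from Q.)
Q = [CO₂] = 1.3e-4
Q = 1.3e-4 < Keq = 0.0014, so the forward reaction proceeds.

toward products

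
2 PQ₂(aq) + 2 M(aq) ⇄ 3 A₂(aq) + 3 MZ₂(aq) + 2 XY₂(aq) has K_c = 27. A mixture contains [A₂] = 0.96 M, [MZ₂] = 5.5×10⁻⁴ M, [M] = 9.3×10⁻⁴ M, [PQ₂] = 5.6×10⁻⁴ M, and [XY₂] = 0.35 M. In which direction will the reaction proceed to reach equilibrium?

Q_c = [A₂]³·[MZ₂]³·[XY₂]² / ([PQ₂]²·[M]²) = (0.96)³·(5.5×10⁻⁴)³·(0.35)² / ((5.6×10⁻⁴)²·(9.3×10⁻⁴)²) = 66
Q_c = 66 > K_c = 27, so the reverse reaction proceeds.

to the left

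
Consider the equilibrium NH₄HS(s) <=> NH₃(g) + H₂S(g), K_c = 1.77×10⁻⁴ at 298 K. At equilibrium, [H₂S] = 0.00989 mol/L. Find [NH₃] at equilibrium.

[NH₃] = 0.0179 mol/L

(NH₄HS is a pure solid — omitted from K_c.)
At equilibrium, K_c = [NH₃]·[H₂S] = 1.77×10⁻⁴.
([NH₃])·(0.00989) = 1.77×10⁻⁴
[NH₃] = 0.0179 mol/L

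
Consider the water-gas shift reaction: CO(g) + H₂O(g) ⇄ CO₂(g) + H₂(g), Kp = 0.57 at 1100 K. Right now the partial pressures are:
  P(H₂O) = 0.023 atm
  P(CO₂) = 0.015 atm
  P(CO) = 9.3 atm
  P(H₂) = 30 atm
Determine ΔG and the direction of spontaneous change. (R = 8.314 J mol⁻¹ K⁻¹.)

Qp = P(CO₂)·P(H₂) / (P(CO)·P(H₂O)) = (0.015)·(30) / ((9.3)·(0.023)) = 2.10
ΔG = RT ln(Qp/Kp) = (8.314 J mol⁻¹ K⁻¹)(1100 K) × ln(2.10/0.57)
   = (9.145 kJ/mol)(1.304) = 11.9 kJ/mol
ΔG > 0, so the forward reaction is non-spontaneous (proceeds in reverse).

ΔG = 11.9 kJ/mol; the forward reaction is non-spontaneous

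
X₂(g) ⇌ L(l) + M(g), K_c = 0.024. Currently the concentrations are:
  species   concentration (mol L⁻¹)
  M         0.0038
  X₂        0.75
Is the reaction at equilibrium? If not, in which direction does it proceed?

to the right

(L is a pure liquid — omitted from Q_c.)
Q_c = [M] / [X₂] = (0.0038) / (0.75) = 0.0051
Q_c = 0.0051 < K_c = 0.024, so the forward reaction proceeds.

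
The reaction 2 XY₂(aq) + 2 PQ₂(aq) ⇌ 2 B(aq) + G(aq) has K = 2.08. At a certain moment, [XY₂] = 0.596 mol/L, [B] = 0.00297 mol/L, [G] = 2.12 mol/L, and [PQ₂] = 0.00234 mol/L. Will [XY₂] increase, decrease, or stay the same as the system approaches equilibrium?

increase

Q = [B]²·[G] / ([XY₂]²·[PQ₂]²) = (0.00297)²·(2.12) / ((0.596)²·(0.00234)²) = 9.61
Q = 9.61 > K = 2.08: net reverse reaction.
XY₂ is a reactant, so it increases.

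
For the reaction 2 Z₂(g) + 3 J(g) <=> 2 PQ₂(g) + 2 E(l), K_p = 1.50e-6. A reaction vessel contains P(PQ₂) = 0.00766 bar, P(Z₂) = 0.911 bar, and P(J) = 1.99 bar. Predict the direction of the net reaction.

(E is a pure liquid — omitted from Q_p.)
Q_p = P(PQ₂)² / (P(Z₂)²·P(J)³) = (0.00766)² / ((0.911)²·(1.99)³) = 8.97e-6
Q_p = 8.97e-6 > K_p = 1.50e-6, so the reverse reaction proceeds.

to the left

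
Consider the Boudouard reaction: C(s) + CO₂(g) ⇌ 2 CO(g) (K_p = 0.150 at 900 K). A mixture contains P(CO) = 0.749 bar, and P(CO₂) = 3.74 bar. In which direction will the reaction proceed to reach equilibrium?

no net change (already at equilibrium)

(C is a pure solid — omitted from Q_p.)
Q_p = P(CO)² / P(CO₂) = (0.749)² / (3.74) = 0.150
Q_p = 0.150 = K_p, so the system is already at equilibrium.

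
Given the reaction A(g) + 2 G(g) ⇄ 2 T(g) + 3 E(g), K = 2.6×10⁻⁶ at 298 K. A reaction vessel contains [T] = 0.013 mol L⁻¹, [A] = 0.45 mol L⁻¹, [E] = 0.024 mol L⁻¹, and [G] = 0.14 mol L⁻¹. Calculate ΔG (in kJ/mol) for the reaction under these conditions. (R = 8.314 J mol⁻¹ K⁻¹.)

Q = [T]²·[E]³ / ([A]·[G]²) = (0.013)²·(0.024)³ / ((0.45)·(0.14)²) = 2.65×10⁻⁷
ΔG = RT ln(Q/K) = (8.314 J mol⁻¹ K⁻¹)(298 K) × ln(2.65×10⁻⁷/2.6×10⁻⁶)
   = (2.478 kJ/mol)(-2.284) = -5.66 kJ/mol
ΔG < 0, so the forward reaction is spontaneous (proceeds forward).

ΔG = -5.66 kJ/mol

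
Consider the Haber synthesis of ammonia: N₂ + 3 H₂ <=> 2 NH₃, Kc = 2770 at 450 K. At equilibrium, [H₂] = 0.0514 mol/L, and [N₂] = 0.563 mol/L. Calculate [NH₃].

At equilibrium, Kc = [NH₃]² / ([N₂]·[H₂]³) = 2770.
([NH₃])² / ((0.563)·(0.0514)³) = 2770
[NH₃]² = 0.212 ⇒ [NH₃] = 0.460 mol/L

[NH₃] = 0.460 mol/L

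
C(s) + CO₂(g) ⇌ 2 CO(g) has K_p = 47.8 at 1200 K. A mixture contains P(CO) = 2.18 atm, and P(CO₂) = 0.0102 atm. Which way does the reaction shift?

(C is a pure solid — omitted from Q_p.)
Q_p = P(CO)² / P(CO₂) = (2.18)² / (0.0102) = 466
Q_p = 466 > K_p = 47.8, so the reverse reaction proceeds.

toward reactants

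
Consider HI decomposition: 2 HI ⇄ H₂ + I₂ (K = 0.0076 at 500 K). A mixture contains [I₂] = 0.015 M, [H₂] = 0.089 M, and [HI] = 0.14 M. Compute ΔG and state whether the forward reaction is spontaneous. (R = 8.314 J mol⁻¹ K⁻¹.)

Q = [H₂]·[I₂] / [HI]² = (0.089)·(0.015) / (0.14)² = 0.0681
ΔG = RT ln(Q/K) = (8.314 J mol⁻¹ K⁻¹)(500 K) × ln(0.0681/0.0076)
   = (4.157 kJ/mol)(2.193) = 9.12 kJ/mol
ΔG > 0, so the forward reaction is non-spontaneous (proceeds in reverse).

ΔG = 9.12 kJ/mol; the forward reaction is non-spontaneous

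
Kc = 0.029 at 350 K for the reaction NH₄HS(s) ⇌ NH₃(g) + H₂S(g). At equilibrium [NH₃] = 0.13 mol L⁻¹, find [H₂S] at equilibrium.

(NH₄HS is a pure solid — omitted from Kc.)
At equilibrium, Kc = [NH₃]·[H₂S] = 0.029.
(0.13)·([H₂S]) = 0.029
[H₂S] = 0.223 = 0.22 mol L⁻¹

[H₂S] = 0.22 mol L⁻¹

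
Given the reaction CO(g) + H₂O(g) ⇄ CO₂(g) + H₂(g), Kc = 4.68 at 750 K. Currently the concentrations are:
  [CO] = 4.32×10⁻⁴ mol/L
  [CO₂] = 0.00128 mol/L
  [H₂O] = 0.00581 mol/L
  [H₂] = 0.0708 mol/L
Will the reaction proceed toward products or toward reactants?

Qc = [CO₂]·[H₂] / ([CO]·[H₂O]) = (0.00128)·(0.0708) / ((4.32×10⁻⁴)·(0.00581)) = 36.1
Qc = 36.1 > Kc = 4.68, so the reverse reaction proceeds.

to the left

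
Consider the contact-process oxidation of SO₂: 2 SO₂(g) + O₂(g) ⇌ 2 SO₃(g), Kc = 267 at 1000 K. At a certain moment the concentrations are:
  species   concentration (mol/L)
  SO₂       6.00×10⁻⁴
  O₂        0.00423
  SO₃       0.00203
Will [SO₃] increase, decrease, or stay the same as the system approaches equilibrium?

decrease

Qc = [SO₃]² / ([SO₂]²·[O₂]) = (0.00203)² / ((6.00×10⁻⁴)²·(0.00423)) = 2710
Qc = 2710 > Kc = 267: net reverse reaction.
SO₃ is a product, so it decreases.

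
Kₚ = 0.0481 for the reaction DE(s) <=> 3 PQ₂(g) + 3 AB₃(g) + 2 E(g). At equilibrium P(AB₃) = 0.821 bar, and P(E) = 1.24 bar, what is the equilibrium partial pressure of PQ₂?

(DE is a pure solid — omitted from Kₚ.)
At equilibrium, Kₚ = P(PQ₂)³·P(AB₃)³·P(E)² = 0.0481.
(P(PQ₂))³·(0.821)³·(1.24)² = 0.0481
P(PQ₂)³ = 0.0565 ⇒ P(PQ₂) = 0.384 bar

P(PQ₂) = 0.384 bar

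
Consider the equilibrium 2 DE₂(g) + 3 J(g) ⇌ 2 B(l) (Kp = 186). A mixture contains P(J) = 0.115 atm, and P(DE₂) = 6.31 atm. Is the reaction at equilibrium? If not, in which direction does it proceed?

toward products

(B is a pure liquid — omitted from Qp.)
Qp = 1 / (P(DE₂)²·P(J)³) = 1 / ((6.31)²·(0.115)³) = 16.5
Qp = 16.5 < Kp = 186, so the forward reaction proceeds.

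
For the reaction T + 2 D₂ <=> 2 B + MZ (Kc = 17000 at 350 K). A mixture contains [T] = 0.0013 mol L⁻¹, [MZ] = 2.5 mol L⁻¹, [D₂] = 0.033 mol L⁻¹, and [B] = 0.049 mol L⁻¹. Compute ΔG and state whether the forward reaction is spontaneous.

Qc = [B]²·[MZ] / ([T]·[D₂]²) = (0.049)²·(2.5) / ((0.0013)·(0.033)²) = 4240
ΔG = RT ln(Qc/Kc) = (8.314 J mol⁻¹ K⁻¹)(350 K) × ln(4240/17000)
   = (2.910 kJ/mol)(-1.389) = -4.04 kJ/mol
ΔG < 0, so the forward reaction is spontaneous (proceeds forward).

ΔG = -4.04 kJ/mol; the forward reaction is spontaneous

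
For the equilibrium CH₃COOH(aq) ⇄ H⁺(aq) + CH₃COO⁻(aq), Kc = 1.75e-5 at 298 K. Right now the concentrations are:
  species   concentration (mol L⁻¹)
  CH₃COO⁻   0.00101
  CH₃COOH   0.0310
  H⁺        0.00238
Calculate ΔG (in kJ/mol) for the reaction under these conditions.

Qc = [H⁺]·[CH₃COO⁻] / [CH₃COOH] = (0.00238)·(0.00101) / (0.0310) = 7.75e-5
ΔG = RT ln(Qc/Kc) = (8.314 J mol⁻¹ K⁻¹)(298 K) × ln(7.75e-5/1.75e-5)
   = (2.478 kJ/mol)(1.488) = 3.69 kJ/mol
ΔG > 0, so the forward reaction is non-spontaneous (proceeds in reverse).

ΔG = 3.69 kJ/mol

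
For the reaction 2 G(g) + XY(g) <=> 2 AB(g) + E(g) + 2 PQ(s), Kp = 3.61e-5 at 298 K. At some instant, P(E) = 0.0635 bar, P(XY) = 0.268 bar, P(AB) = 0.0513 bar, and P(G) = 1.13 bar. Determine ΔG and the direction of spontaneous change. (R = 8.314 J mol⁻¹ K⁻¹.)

(PQ is a pure solid — omitted from Qp.)
Qp = P(AB)²·P(E) / (P(G)²·P(XY)) = (0.0513)²·(0.0635) / ((1.13)²·(0.268)) = 4.88e-4
ΔG = RT ln(Qp/Kp) = (8.314 J mol⁻¹ K⁻¹)(298 K) × ln(4.88e-4/3.61e-5)
   = (2.478 kJ/mol)(2.604) = 6.45 kJ/mol
ΔG > 0, so the forward reaction is non-spontaneous (proceeds in reverse).

ΔG = 6.45 kJ/mol; the forward reaction is non-spontaneous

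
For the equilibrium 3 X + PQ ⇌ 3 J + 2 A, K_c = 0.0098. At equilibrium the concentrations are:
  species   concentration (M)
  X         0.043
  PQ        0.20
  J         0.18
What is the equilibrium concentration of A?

[A] = 0.0052 M

At equilibrium, K_c = [J]³·[A]² / ([X]³·[PQ]) = 0.0098.
(0.18)³·([A])² / ((0.043)³·(0.20)) = 0.0098
[A]² = 2.67×10⁻⁵ ⇒ [A] = 0.0052 M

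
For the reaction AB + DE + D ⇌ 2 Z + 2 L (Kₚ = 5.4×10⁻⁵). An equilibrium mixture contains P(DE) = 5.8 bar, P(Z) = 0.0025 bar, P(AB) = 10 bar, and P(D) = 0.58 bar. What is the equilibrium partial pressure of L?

At equilibrium, Kₚ = P(Z)²·P(L)² / (P(AB)·P(DE)·P(D)) = 5.4×10⁻⁵.
(0.0025)²·(P(L))² / ((10)·(5.8)·(0.58)) = 5.4×10⁻⁵
P(L)² = 291 ⇒ P(L) = 17 bar

P(L) = 17 bar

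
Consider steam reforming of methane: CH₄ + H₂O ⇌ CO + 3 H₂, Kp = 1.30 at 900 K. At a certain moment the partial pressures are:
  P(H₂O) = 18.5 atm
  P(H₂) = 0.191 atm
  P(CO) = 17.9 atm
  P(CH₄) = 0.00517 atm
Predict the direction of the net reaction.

Qp = P(CO)·P(H₂)³ / (P(CH₄)·P(H₂O)) = (17.9)·(0.191)³ / ((0.00517)·(18.5)) = 1.30
Qp = 1.30 = Kp, so the system is already at equilibrium.

at equilibrium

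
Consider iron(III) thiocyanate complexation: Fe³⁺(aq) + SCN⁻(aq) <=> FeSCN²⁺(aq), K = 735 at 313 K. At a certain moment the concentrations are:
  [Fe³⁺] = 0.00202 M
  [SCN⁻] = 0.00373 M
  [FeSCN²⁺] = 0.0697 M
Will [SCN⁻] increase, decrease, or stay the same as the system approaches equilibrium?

Q = [FeSCN²⁺] / ([Fe³⁺]·[SCN⁻]) = (0.0697) / ((0.00202)·(0.00373)) = 9250
Q = 9250 > K = 735: net reverse reaction.
SCN⁻ is a reactant, so it increases.

increase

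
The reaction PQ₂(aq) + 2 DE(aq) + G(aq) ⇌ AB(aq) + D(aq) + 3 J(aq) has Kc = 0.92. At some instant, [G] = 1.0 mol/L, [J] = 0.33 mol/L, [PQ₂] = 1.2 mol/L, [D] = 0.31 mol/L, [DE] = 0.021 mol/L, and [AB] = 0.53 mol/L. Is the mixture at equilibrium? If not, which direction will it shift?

Qc = [AB]·[D]·[J]³ / ([PQ₂]·[DE]²·[G]) = (0.53)·(0.31)·(0.33)³ / ((1.2)·(0.021)²·(1.0)) = 11
Qc = 11 > Kc = 0.92: net reverse reaction.

no; Q > K, reaction proceeds in reverse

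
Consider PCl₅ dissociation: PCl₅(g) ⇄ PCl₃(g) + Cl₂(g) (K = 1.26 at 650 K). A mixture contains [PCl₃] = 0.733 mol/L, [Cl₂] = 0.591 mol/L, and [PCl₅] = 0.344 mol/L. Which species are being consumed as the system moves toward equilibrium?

Q = [PCl₃]·[Cl₂] / [PCl₅] = (0.733)·(0.591) / (0.344) = 1.26
Q = 1.26 = K; the system is at equilibrium.

none (at equilibrium)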